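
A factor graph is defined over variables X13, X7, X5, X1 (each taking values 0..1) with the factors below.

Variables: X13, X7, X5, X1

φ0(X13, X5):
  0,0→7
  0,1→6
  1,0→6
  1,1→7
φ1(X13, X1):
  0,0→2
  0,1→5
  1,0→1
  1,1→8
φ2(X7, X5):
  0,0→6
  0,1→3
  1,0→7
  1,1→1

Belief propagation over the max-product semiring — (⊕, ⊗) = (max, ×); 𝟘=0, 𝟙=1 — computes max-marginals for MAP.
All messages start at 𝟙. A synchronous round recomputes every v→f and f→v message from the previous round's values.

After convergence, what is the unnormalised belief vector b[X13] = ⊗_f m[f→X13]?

init: all messages = 𝟙 over 2 values
r1 m[φ0→X13] = [7, 7]
r1 m[φ0→X5] = [7, 7]
r1 m[φ1→X13] = [5, 8]
r1 m[φ1→X1] = [2, 8]
r1 m[φ2→X7] = [6, 7]
r1 m[φ2→X5] = [7, 3]
r1 m[X13→φ0] = [1, 1]
r1 m[X13→φ1] = [1, 1]
r1 m[X7→φ2] = [1, 1]
r1 m[X5→φ0] = [1, 1]
r1 m[X5→φ2] = [1, 1]
r1 m[X1→φ1] = [1, 1]
r2 m[φ0→X13] = [7, 7]
r2 m[φ0→X5] = [7, 7]
r2 m[φ1→X13] = [5, 8]
r2 m[φ1→X1] = [2, 8]
r2 m[φ2→X7] = [6, 7]
r2 m[φ2→X5] = [7, 3]
r2 m[X13→φ0] = [5, 8]
r2 m[X13→φ1] = [7, 7]
r2 m[X7→φ2] = [1, 1]
r2 m[X5→φ0] = [7, 3]
r2 m[X5→φ2] = [7, 7]
r2 m[X1→φ1] = [1, 1]
r3 m[φ0→X13] = [49, 42]
r3 m[φ0→X5] = [48, 56]
r3 m[φ1→X13] = [5, 8]
r3 m[φ1→X1] = [14, 56]
r3 m[φ2→X7] = [42, 49]
r3 m[φ2→X5] = [7, 3]
r3 m[X13→φ0] = [5, 8]
r3 m[X13→φ1] = [7, 7]
r3 m[X7→φ2] = [1, 1]
r3 m[X5→φ0] = [7, 3]
r3 m[X5→φ2] = [7, 7]
r3 m[X1→φ1] = [1, 1]
r4 m[φ0→X13] = [49, 42]
r4 m[φ0→X5] = [48, 56]
r4 m[φ1→X13] = [5, 8]
r4 m[φ1→X1] = [14, 56]
r4 m[φ2→X7] = [42, 49]
r4 m[φ2→X5] = [7, 3]
r4 m[X13→φ0] = [5, 8]
r4 m[X13→φ1] = [49, 42]
r4 m[X7→φ2] = [1, 1]
r4 m[X5→φ0] = [7, 3]
r4 m[X5→φ2] = [48, 56]
r4 m[X1→φ1] = [1, 1]
r5 m[φ0→X13] = [49, 42]
r5 m[φ0→X5] = [48, 56]
r5 m[φ1→X13] = [5, 8]
r5 m[φ1→X1] = [98, 336]
r5 m[φ2→X7] = [288, 336]
r5 m[φ2→X5] = [7, 3]
r5 m[X13→φ0] = [5, 8]
r5 m[X13→φ1] = [49, 42]
r5 m[X7→φ2] = [1, 1]
r5 m[X5→φ0] = [7, 3]
r5 m[X5→φ2] = [48, 56]
r5 m[X1→φ1] = [1, 1]
r6 m[φ0→X13] = [49, 42]
r6 m[φ0→X5] = [48, 56]
r6 m[φ1→X13] = [5, 8]
r6 m[φ1→X1] = [98, 336]
r6 m[φ2→X7] = [288, 336]
r6 m[φ2→X5] = [7, 3]
r6 m[X13→φ0] = [5, 8]
r6 m[X13→φ1] = [49, 42]
r6 m[X7→φ2] = [1, 1]
r6 m[X5→φ0] = [7, 3]
r6 m[X5→φ2] = [48, 56]
r6 m[X1→φ1] = [1, 1]
fixed point reached at round 6
b[X13] = ⊗ incoming = [245, 336]

b[X13] = [245, 336]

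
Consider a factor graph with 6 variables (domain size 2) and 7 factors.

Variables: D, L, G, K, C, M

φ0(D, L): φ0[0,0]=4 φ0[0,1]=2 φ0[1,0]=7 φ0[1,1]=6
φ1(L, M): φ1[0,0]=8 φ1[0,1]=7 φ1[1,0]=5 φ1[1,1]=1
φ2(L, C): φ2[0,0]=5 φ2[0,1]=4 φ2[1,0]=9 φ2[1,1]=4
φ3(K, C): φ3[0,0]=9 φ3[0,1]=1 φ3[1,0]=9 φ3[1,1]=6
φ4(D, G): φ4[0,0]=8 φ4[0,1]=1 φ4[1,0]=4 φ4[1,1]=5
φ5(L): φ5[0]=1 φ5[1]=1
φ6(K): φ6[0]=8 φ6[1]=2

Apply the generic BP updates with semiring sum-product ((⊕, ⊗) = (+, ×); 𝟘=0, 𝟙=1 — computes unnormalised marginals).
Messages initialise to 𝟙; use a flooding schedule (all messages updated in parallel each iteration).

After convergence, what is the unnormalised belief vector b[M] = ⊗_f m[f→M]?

init: all messages = 𝟙 over 2 values
r1 m[φ0→D] = [6, 13]
r1 m[φ0→L] = [11, 8]
r1 m[φ1→L] = [15, 6]
r1 m[φ1→M] = [13, 8]
r1 m[φ2→L] = [9, 13]
r1 m[φ2→C] = [14, 8]
r1 m[φ3→K] = [10, 15]
r1 m[φ3→C] = [18, 7]
r1 m[φ4→D] = [9, 9]
r1 m[φ4→G] = [12, 6]
r1 m[φ5→L] = [1, 1]
r1 m[φ6→K] = [8, 2]
r1 m[D→φ0] = [1, 1]
r1 m[D→φ4] = [1, 1]
r1 m[L→φ0] = [1, 1]
r1 m[L→φ1] = [1, 1]
r1 m[L→φ2] = [1, 1]
r1 m[L→φ5] = [1, 1]
r1 m[G→φ4] = [1, 1]
r1 m[K→φ3] = [1, 1]
r1 m[K→φ6] = [1, 1]
r1 m[C→φ2] = [1, 1]
r1 m[C→φ3] = [1, 1]
r1 m[M→φ1] = [1, 1]
r2 m[φ0→D] = [6, 13]
r2 m[φ0→L] = [11, 8]
r2 m[φ1→L] = [15, 6]
r2 m[φ1→M] = [13, 8]
r2 m[φ2→L] = [9, 13]
r2 m[φ2→C] = [14, 8]
r2 m[φ3→K] = [10, 15]
r2 m[φ3→C] = [18, 7]
r2 m[φ4→D] = [9, 9]
r2 m[φ4→G] = [12, 6]
r2 m[φ5→L] = [1, 1]
r2 m[φ6→K] = [8, 2]
r2 m[D→φ0] = [9, 9]
r2 m[D→φ4] = [6, 13]
r2 m[L→φ0] = [135, 78]
r2 m[L→φ1] = [99, 104]
r2 m[L→φ2] = [165, 48]
r2 m[L→φ5] = [1485, 624]
r2 m[G→φ4] = [1, 1]
r2 m[K→φ3] = [8, 2]
r2 m[K→φ6] = [10, 15]
r2 m[C→φ2] = [18, 7]
r2 m[C→φ3] = [14, 8]
r2 m[M→φ1] = [1, 1]
r3 m[φ0→D] = [696, 1413]
r3 m[φ0→L] = [99, 72]
r3 m[φ1→L] = [15, 6]
r3 m[φ1→M] = [1312, 797]
r3 m[φ2→L] = [118, 190]
r3 m[φ2→C] = [1257, 852]
r3 m[φ3→K] = [134, 174]
r3 m[φ3→C] = [90, 20]
r3 m[φ4→D] = [9, 9]
r3 m[φ4→G] = [100, 71]
r3 m[φ5→L] = [1, 1]
r3 m[φ6→K] = [8, 2]
r3 m[D→φ0] = [9, 9]
r3 m[D→φ4] = [6, 13]
r3 m[L→φ0] = [135, 78]
r3 m[L→φ1] = [99, 104]
r3 m[L→φ2] = [165, 48]
r3 m[L→φ5] = [1485, 624]
r3 m[G→φ4] = [1, 1]
r3 m[K→φ3] = [8, 2]
r3 m[K→φ6] = [10, 15]
r3 m[C→φ2] = [18, 7]
r3 m[C→φ3] = [14, 8]
r3 m[M→φ1] = [1, 1]
r4 m[φ0→D] = [696, 1413]
r4 m[φ0→L] = [99, 72]
r4 m[φ1→L] = [15, 6]
r4 m[φ1→M] = [1312, 797]
r4 m[φ2→L] = [118, 190]
r4 m[φ2→C] = [1257, 852]
r4 m[φ3→K] = [134, 174]
r4 m[φ3→C] = [90, 20]
r4 m[φ4→D] = [9, 9]
r4 m[φ4→G] = [100, 71]
r4 m[φ5→L] = [1, 1]
r4 m[φ6→K] = [8, 2]
r4 m[D→φ0] = [9, 9]
r4 m[D→φ4] = [696, 1413]
r4 m[L→φ0] = [1770, 1140]
r4 m[L→φ1] = [11682, 13680]
r4 m[L→φ2] = [1485, 432]
r4 m[L→φ5] = [175230, 82080]
r4 m[G→φ4] = [1, 1]
r4 m[K→φ3] = [8, 2]
r4 m[K→φ6] = [134, 174]
r4 m[C→φ2] = [90, 20]
r4 m[C→φ3] = [1257, 852]
r4 m[M→φ1] = [1, 1]
r5 m[φ0→D] = [9360, 19230]
r5 m[φ0→L] = [99, 72]
r5 m[φ1→L] = [15, 6]
r5 m[φ1→M] = [161856, 95454]
r5 m[φ2→L] = [530, 890]
r5 m[φ2→C] = [11313, 7668]
r5 m[φ3→K] = [12165, 16425]
r5 m[φ3→C] = [90, 20]
r5 m[φ4→D] = [9, 9]
r5 m[φ4→G] = [11220, 7761]
r5 m[φ5→L] = [1, 1]
r5 m[φ6→K] = [8, 2]
r5 m[D→φ0] = [9, 9]
r5 m[D→φ4] = [696, 1413]
r5 m[L→φ0] = [1770, 1140]
r5 m[L→φ1] = [11682, 13680]
r5 m[L→φ2] = [1485, 432]
r5 m[L→φ5] = [175230, 82080]
r5 m[G→φ4] = [1, 1]
r5 m[K→φ3] = [8, 2]
r5 m[K→φ6] = [134, 174]
r5 m[C→φ2] = [90, 20]
r5 m[C→φ3] = [1257, 852]
r5 m[M→φ1] = [1, 1]
r6 m[φ0→D] = [9360, 19230]
r6 m[φ0→L] = [99, 72]
r6 m[φ1→L] = [15, 6]
r6 m[φ1→M] = [161856, 95454]
r6 m[φ2→L] = [530, 890]
r6 m[φ2→C] = [11313, 7668]
r6 m[φ3→K] = [12165, 16425]
r6 m[φ3→C] = [90, 20]
r6 m[φ4→D] = [9, 9]
r6 m[φ4→G] = [11220, 7761]
r6 m[φ5→L] = [1, 1]
r6 m[φ6→K] = [8, 2]
r6 m[D→φ0] = [9, 9]
r6 m[D→φ4] = [9360, 19230]
r6 m[L→φ0] = [7950, 5340]
r6 m[L→φ1] = [52470, 64080]
r6 m[L→φ2] = [1485, 432]
r6 m[L→φ5] = [787050, 384480]
r6 m[G→φ4] = [1, 1]
r6 m[K→φ3] = [8, 2]
r6 m[K→φ6] = [12165, 16425]
r6 m[C→φ2] = [90, 20]
r6 m[C→φ3] = [11313, 7668]
r6 m[M→φ1] = [1, 1]
r7 m[φ0→D] = [42480, 87690]
r7 m[φ0→L] = [99, 72]
r7 m[φ1→L] = [15, 6]
r7 m[φ1→M] = [740160, 431370]
r7 m[φ2→L] = [530, 890]
r7 m[φ2→C] = [11313, 7668]
r7 m[φ3→K] = [109485, 147825]
r7 m[φ3→C] = [90, 20]
r7 m[φ4→D] = [9, 9]
r7 m[φ4→G] = [151800, 105510]
r7 m[φ5→L] = [1, 1]
r7 m[φ6→K] = [8, 2]
r7 m[D→φ0] = [9, 9]
r7 m[D→φ4] = [9360, 19230]
r7 m[L→φ0] = [7950, 5340]
r7 m[L→φ1] = [52470, 64080]
r7 m[L→φ2] = [1485, 432]
r7 m[L→φ5] = [787050, 384480]
r7 m[G→φ4] = [1, 1]
r7 m[K→φ3] = [8, 2]
r7 m[K→φ6] = [12165, 16425]
r7 m[C→φ2] = [90, 20]
r7 m[C→φ3] = [11313, 7668]
r7 m[M→φ1] = [1, 1]
r8 m[φ0→D] = [42480, 87690]
r8 m[φ0→L] = [99, 72]
r8 m[φ1→L] = [15, 6]
r8 m[φ1→M] = [740160, 431370]
r8 m[φ2→L] = [530, 890]
r8 m[φ2→C] = [11313, 7668]
r8 m[φ3→K] = [109485, 147825]
r8 m[φ3→C] = [90, 20]
r8 m[φ4→D] = [9, 9]
r8 m[φ4→G] = [151800, 105510]
r8 m[φ5→L] = [1, 1]
r8 m[φ6→K] = [8, 2]
r8 m[D→φ0] = [9, 9]
r8 m[D→φ4] = [42480, 87690]
r8 m[L→φ0] = [7950, 5340]
r8 m[L→φ1] = [52470, 64080]
r8 m[L→φ2] = [1485, 432]
r8 m[L→φ5] = [787050, 384480]
r8 m[G→φ4] = [1, 1]
r8 m[K→φ3] = [8, 2]
r8 m[K→φ6] = [109485, 147825]
r8 m[C→φ2] = [90, 20]
r8 m[C→φ3] = [11313, 7668]
r8 m[M→φ1] = [1, 1]
r9 m[φ0→D] = [42480, 87690]
r9 m[φ0→L] = [99, 72]
r9 m[φ1→L] = [15, 6]
r9 m[φ1→M] = [740160, 431370]
r9 m[φ2→L] = [530, 890]
r9 m[φ2→C] = [11313, 7668]
r9 m[φ3→K] = [109485, 147825]
r9 m[φ3→C] = [90, 20]
r9 m[φ4→D] = [9, 9]
r9 m[φ4→G] = [690600, 480930]
r9 m[φ5→L] = [1, 1]
r9 m[φ6→K] = [8, 2]
r9 m[D→φ0] = [9, 9]
r9 m[D→φ4] = [42480, 87690]
r9 m[L→φ0] = [7950, 5340]
r9 m[L→φ1] = [52470, 64080]
r9 m[L→φ2] = [1485, 432]
r9 m[L→φ5] = [787050, 384480]
r9 m[G→φ4] = [1, 1]
r9 m[K→φ3] = [8, 2]
r9 m[K→φ6] = [109485, 147825]
r9 m[C→φ2] = [90, 20]
r9 m[C→φ3] = [11313, 7668]
r9 m[M→φ1] = [1, 1]
r10 m[φ0→D] = [42480, 87690]
r10 m[φ0→L] = [99, 72]
r10 m[φ1→L] = [15, 6]
r10 m[φ1→M] = [740160, 431370]
r10 m[φ2→L] = [530, 890]
r10 m[φ2→C] = [11313, 7668]
r10 m[φ3→K] = [109485, 147825]
r10 m[φ3→C] = [90, 20]
r10 m[φ4→D] = [9, 9]
r10 m[φ4→G] = [690600, 480930]
r10 m[φ5→L] = [1, 1]
r10 m[φ6→K] = [8, 2]
r10 m[D→φ0] = [9, 9]
r10 m[D→φ4] = [42480, 87690]
r10 m[L→φ0] = [7950, 5340]
r10 m[L→φ1] = [52470, 64080]
r10 m[L→φ2] = [1485, 432]
r10 m[L→φ5] = [787050, 384480]
r10 m[G→φ4] = [1, 1]
r10 m[K→φ3] = [8, 2]
r10 m[K→φ6] = [109485, 147825]
r10 m[C→φ2] = [90, 20]
r10 m[C→φ3] = [11313, 7668]
r10 m[M→φ1] = [1, 1]
fixed point reached at round 10
b[M] = ⊗ incoming = [740160, 431370]

b[M] = [740160, 431370]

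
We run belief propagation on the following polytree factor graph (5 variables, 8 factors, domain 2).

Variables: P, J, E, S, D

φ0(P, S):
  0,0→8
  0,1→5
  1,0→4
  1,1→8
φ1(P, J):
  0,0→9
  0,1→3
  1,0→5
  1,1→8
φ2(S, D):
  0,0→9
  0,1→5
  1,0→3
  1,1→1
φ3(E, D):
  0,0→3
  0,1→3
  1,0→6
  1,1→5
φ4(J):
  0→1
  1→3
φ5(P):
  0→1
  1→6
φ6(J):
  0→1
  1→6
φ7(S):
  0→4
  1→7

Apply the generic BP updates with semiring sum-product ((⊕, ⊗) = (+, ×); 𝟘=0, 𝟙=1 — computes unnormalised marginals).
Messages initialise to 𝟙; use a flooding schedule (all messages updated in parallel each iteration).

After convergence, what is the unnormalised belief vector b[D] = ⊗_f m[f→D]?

init: all messages = 𝟙 over 2 values
r1 m[φ0→P] = [13, 12]
r1 m[φ0→S] = [12, 13]
r1 m[φ1→P] = [12, 13]
r1 m[φ1→J] = [14, 11]
r1 m[φ2→S] = [14, 4]
r1 m[φ2→D] = [12, 6]
r1 m[φ3→E] = [6, 11]
r1 m[φ3→D] = [9, 8]
r1 m[φ4→J] = [1, 3]
r1 m[φ5→P] = [1, 6]
r1 m[φ6→J] = [1, 6]
r1 m[φ7→S] = [4, 7]
r1 m[P→φ0] = [1, 1]
r1 m[P→φ1] = [1, 1]
r1 m[P→φ5] = [1, 1]
r1 m[J→φ1] = [1, 1]
r1 m[J→φ4] = [1, 1]
r1 m[J→φ6] = [1, 1]
r1 m[E→φ3] = [1, 1]
r1 m[S→φ0] = [1, 1]
r1 m[S→φ2] = [1, 1]
r1 m[S→φ7] = [1, 1]
r1 m[D→φ2] = [1, 1]
r1 m[D→φ3] = [1, 1]
r2 m[φ0→P] = [13, 12]
r2 m[φ0→S] = [12, 13]
r2 m[φ1→P] = [12, 13]
r2 m[φ1→J] = [14, 11]
r2 m[φ2→S] = [14, 4]
r2 m[φ2→D] = [12, 6]
r2 m[φ3→E] = [6, 11]
r2 m[φ3→D] = [9, 8]
r2 m[φ4→J] = [1, 3]
r2 m[φ5→P] = [1, 6]
r2 m[φ6→J] = [1, 6]
r2 m[φ7→S] = [4, 7]
r2 m[P→φ0] = [12, 78]
r2 m[P→φ1] = [13, 72]
r2 m[P→φ5] = [156, 156]
r2 m[J→φ1] = [1, 18]
r2 m[J→φ4] = [14, 66]
r2 m[J→φ6] = [14, 33]
r2 m[E→φ3] = [1, 1]
r2 m[S→φ0] = [56, 28]
r2 m[S→φ2] = [48, 91]
r2 m[S→φ7] = [168, 52]
r2 m[D→φ2] = [9, 8]
r2 m[D→φ3] = [12, 6]
r3 m[φ0→P] = [588, 448]
r3 m[φ0→S] = [408, 684]
r3 m[φ1→P] = [63, 149]
r3 m[φ1→J] = [477, 615]
r3 m[φ2→S] = [121, 35]
r3 m[φ2→D] = [705, 331]
r3 m[φ3→E] = [54, 102]
r3 m[φ3→D] = [9, 8]
r3 m[φ4→J] = [1, 3]
r3 m[φ5→P] = [1, 6]
r3 m[φ6→J] = [1, 6]
r3 m[φ7→S] = [4, 7]
r3 m[P→φ0] = [12, 78]
r3 m[P→φ1] = [13, 72]
r3 m[P→φ5] = [156, 156]
r3 m[J→φ1] = [1, 18]
r3 m[J→φ4] = [14, 66]
r3 m[J→φ6] = [14, 33]
r3 m[E→φ3] = [1, 1]
r3 m[S→φ0] = [56, 28]
r3 m[S→φ2] = [48, 91]
r3 m[S→φ7] = [168, 52]
r3 m[D→φ2] = [9, 8]
r3 m[D→φ3] = [12, 6]
r4 m[φ0→P] = [588, 448]
r4 m[φ0→S] = [408, 684]
r4 m[φ1→P] = [63, 149]
r4 m[φ1→J] = [477, 615]
r4 m[φ2→S] = [121, 35]
r4 m[φ2→D] = [705, 331]
r4 m[φ3→E] = [54, 102]
r4 m[φ3→D] = [9, 8]
r4 m[φ4→J] = [1, 3]
r4 m[φ5→P] = [1, 6]
r4 m[φ6→J] = [1, 6]
r4 m[φ7→S] = [4, 7]
r4 m[P→φ0] = [63, 894]
r4 m[P→φ1] = [588, 2688]
r4 m[P→φ5] = [37044, 66752]
r4 m[J→φ1] = [1, 18]
r4 m[J→φ4] = [477, 3690]
r4 m[J→φ6] = [477, 1845]
r4 m[E→φ3] = [1, 1]
r4 m[S→φ0] = [484, 245]
r4 m[S→φ2] = [1632, 4788]
r4 m[S→φ7] = [49368, 23940]
r4 m[D→φ2] = [9, 8]
r4 m[D→φ3] = [705, 331]
r5 m[φ0→P] = [5097, 3896]
r5 m[φ0→S] = [4080, 7467]
r5 m[φ1→P] = [63, 149]
r5 m[φ1→J] = [18732, 23268]
r5 m[φ2→S] = [121, 35]
r5 m[φ2→D] = [29052, 12948]
r5 m[φ3→E] = [3108, 5885]
r5 m[φ3→D] = [9, 8]
r5 m[φ4→J] = [1, 3]
r5 m[φ5→P] = [1, 6]
r5 m[φ6→J] = [1, 6]
r5 m[φ7→S] = [4, 7]
r5 m[P→φ0] = [63, 894]
r5 m[P→φ1] = [588, 2688]
r5 m[P→φ5] = [37044, 66752]
r5 m[J→φ1] = [1, 18]
r5 m[J→φ4] = [477, 3690]
r5 m[J→φ6] = [477, 1845]
r5 m[E→φ3] = [1, 1]
r5 m[S→φ0] = [484, 245]
r5 m[S→φ2] = [1632, 4788]
r5 m[S→φ7] = [49368, 23940]
r5 m[D→φ2] = [9, 8]
r5 m[D→φ3] = [705, 331]
r6 m[φ0→P] = [5097, 3896]
r6 m[φ0→S] = [4080, 7467]
r6 m[φ1→P] = [63, 149]
r6 m[φ1→J] = [18732, 23268]
r6 m[φ2→S] = [121, 35]
r6 m[φ2→D] = [29052, 12948]
r6 m[φ3→E] = [3108, 5885]
r6 m[φ3→D] = [9, 8]
r6 m[φ4→J] = [1, 3]
r6 m[φ5→P] = [1, 6]
r6 m[φ6→J] = [1, 6]
r6 m[φ7→S] = [4, 7]
r6 m[P→φ0] = [63, 894]
r6 m[P→φ1] = [5097, 23376]
r6 m[P→φ5] = [321111, 580504]
r6 m[J→φ1] = [1, 18]
r6 m[J→φ4] = [18732, 139608]
r6 m[J→φ6] = [18732, 69804]
r6 m[E→φ3] = [1, 1]
r6 m[S→φ0] = [484, 245]
r6 m[S→φ2] = [16320, 52269]
r6 m[S→φ7] = [493680, 261345]
r6 m[D→φ2] = [9, 8]
r6 m[D→φ3] = [29052, 12948]
r7 m[φ0→P] = [5097, 3896]
r7 m[φ0→S] = [4080, 7467]
r7 m[φ1→P] = [63, 149]
r7 m[φ1→J] = [162753, 202299]
r7 m[φ2→S] = [121, 35]
r7 m[φ2→D] = [303687, 133869]
r7 m[φ3→E] = [126000, 239052]
r7 m[φ3→D] = [9, 8]
r7 m[φ4→J] = [1, 3]
r7 m[φ5→P] = [1, 6]
r7 m[φ6→J] = [1, 6]
r7 m[φ7→S] = [4, 7]
r7 m[P→φ0] = [63, 894]
r7 m[P→φ1] = [5097, 23376]
r7 m[P→φ5] = [321111, 580504]
r7 m[J→φ1] = [1, 18]
r7 m[J→φ4] = [18732, 139608]
r7 m[J→φ6] = [18732, 69804]
r7 m[E→φ3] = [1, 1]
r7 m[S→φ0] = [484, 245]
r7 m[S→φ2] = [16320, 52269]
r7 m[S→φ7] = [493680, 261345]
r7 m[D→φ2] = [9, 8]
r7 m[D→φ3] = [29052, 12948]
r8 m[φ0→P] = [5097, 3896]
r8 m[φ0→S] = [4080, 7467]
r8 m[φ1→P] = [63, 149]
r8 m[φ1→J] = [162753, 202299]
r8 m[φ2→S] = [121, 35]
r8 m[φ2→D] = [303687, 133869]
r8 m[φ3→E] = [126000, 239052]
r8 m[φ3→D] = [9, 8]
r8 m[φ4→J] = [1, 3]
r8 m[φ5→P] = [1, 6]
r8 m[φ6→J] = [1, 6]
r8 m[φ7→S] = [4, 7]
r8 m[P→φ0] = [63, 894]
r8 m[P→φ1] = [5097, 23376]
r8 m[P→φ5] = [321111, 580504]
r8 m[J→φ1] = [1, 18]
r8 m[J→φ4] = [162753, 1213794]
r8 m[J→φ6] = [162753, 606897]
r8 m[E→φ3] = [1, 1]
r8 m[S→φ0] = [484, 245]
r8 m[S→φ2] = [16320, 52269]
r8 m[S→φ7] = [493680, 261345]
r8 m[D→φ2] = [9, 8]
r8 m[D→φ3] = [303687, 133869]
r9 m[φ0→P] = [5097, 3896]
r9 m[φ0→S] = [4080, 7467]
r9 m[φ1→P] = [63, 149]
r9 m[φ1→J] = [162753, 202299]
r9 m[φ2→S] = [121, 35]
r9 m[φ2→D] = [303687, 133869]
r9 m[φ3→E] = [1312668, 2491467]
r9 m[φ3→D] = [9, 8]
r9 m[φ4→J] = [1, 3]
r9 m[φ5→P] = [1, 6]
r9 m[φ6→J] = [1, 6]
r9 m[φ7→S] = [4, 7]
r9 m[P→φ0] = [63, 894]
r9 m[P→φ1] = [5097, 23376]
r9 m[P→φ5] = [321111, 580504]
r9 m[J→φ1] = [1, 18]
r9 m[J→φ4] = [162753, 1213794]
r9 m[J→φ6] = [162753, 606897]
r9 m[E→φ3] = [1, 1]
r9 m[S→φ0] = [484, 245]
r9 m[S→φ2] = [16320, 52269]
r9 m[S→φ7] = [493680, 261345]
r9 m[D→φ2] = [9, 8]
r9 m[D→φ3] = [303687, 133869]
r10 m[φ0→P] = [5097, 3896]
r10 m[φ0→S] = [4080, 7467]
r10 m[φ1→P] = [63, 149]
r10 m[φ1→J] = [162753, 202299]
r10 m[φ2→S] = [121, 35]
r10 m[φ2→D] = [303687, 133869]
r10 m[φ3→E] = [1312668, 2491467]
r10 m[φ3→D] = [9, 8]
r10 m[φ4→J] = [1, 3]
r10 m[φ5→P] = [1, 6]
r10 m[φ6→J] = [1, 6]
r10 m[φ7→S] = [4, 7]
r10 m[P→φ0] = [63, 894]
r10 m[P→φ1] = [5097, 23376]
r10 m[P→φ5] = [321111, 580504]
r10 m[J→φ1] = [1, 18]
r10 m[J→φ4] = [162753, 1213794]
r10 m[J→φ6] = [162753, 606897]
r10 m[E→φ3] = [1, 1]
r10 m[S→φ0] = [484, 245]
r10 m[S→φ2] = [16320, 52269]
r10 m[S→φ7] = [493680, 261345]
r10 m[D→φ2] = [9, 8]
r10 m[D→φ3] = [303687, 133869]
fixed point reached at round 10
b[D] = ⊗ incoming = [2733183, 1070952]

b[D] = [2733183, 1070952]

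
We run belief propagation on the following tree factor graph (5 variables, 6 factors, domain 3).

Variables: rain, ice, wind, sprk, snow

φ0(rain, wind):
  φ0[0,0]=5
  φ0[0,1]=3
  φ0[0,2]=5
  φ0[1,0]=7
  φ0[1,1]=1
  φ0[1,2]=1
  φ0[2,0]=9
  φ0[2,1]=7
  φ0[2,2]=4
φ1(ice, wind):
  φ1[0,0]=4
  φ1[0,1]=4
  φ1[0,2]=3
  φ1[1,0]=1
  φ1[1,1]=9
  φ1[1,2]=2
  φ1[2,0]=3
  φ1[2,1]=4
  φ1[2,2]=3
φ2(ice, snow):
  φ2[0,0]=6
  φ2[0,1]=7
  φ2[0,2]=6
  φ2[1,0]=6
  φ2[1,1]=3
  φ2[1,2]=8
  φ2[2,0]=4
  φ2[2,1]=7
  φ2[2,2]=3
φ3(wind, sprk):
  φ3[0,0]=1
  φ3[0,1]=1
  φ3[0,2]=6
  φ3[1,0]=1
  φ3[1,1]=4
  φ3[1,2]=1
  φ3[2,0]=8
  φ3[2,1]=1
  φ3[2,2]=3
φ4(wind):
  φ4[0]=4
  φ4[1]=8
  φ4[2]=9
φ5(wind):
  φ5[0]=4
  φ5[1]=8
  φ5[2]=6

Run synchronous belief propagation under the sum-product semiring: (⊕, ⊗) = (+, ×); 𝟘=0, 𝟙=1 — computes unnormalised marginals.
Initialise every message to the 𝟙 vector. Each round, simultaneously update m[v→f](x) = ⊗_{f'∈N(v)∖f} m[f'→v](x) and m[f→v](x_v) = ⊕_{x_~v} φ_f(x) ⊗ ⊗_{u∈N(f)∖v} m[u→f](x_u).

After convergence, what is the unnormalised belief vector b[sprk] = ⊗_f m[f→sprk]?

init: all messages = 𝟙 over 3 values
r1 m[φ0→rain] = [13, 9, 20]
r1 m[φ0→wind] = [21, 11, 10]
r1 m[φ1→ice] = [11, 12, 10]
r1 m[φ1→wind] = [8, 17, 8]
r1 m[φ2→ice] = [19, 17, 14]
r1 m[φ2→snow] = [16, 17, 17]
r1 m[φ3→wind] = [8, 6, 12]
r1 m[φ3→sprk] = [10, 6, 10]
r1 m[φ4→wind] = [4, 8, 9]
r1 m[φ5→wind] = [4, 8, 6]
r1 m[rain→φ0] = [1, 1, 1]
r1 m[ice→φ1] = [1, 1, 1]
r1 m[ice→φ2] = [1, 1, 1]
r1 m[wind→φ0] = [1, 1, 1]
r1 m[wind→φ1] = [1, 1, 1]
r1 m[wind→φ3] = [1, 1, 1]
r1 m[wind→φ4] = [1, 1, 1]
r1 m[wind→φ5] = [1, 1, 1]
r1 m[sprk→φ3] = [1, 1, 1]
r1 m[snow→φ2] = [1, 1, 1]
r2 m[φ0→rain] = [13, 9, 20]
r2 m[φ0→wind] = [21, 11, 10]
r2 m[φ1→ice] = [11, 12, 10]
r2 m[φ1→wind] = [8, 17, 8]
r2 m[φ2→ice] = [19, 17, 14]
r2 m[φ2→snow] = [16, 17, 17]
r2 m[φ3→wind] = [8, 6, 12]
r2 m[φ3→sprk] = [10, 6, 10]
r2 m[φ4→wind] = [4, 8, 9]
r2 m[φ5→wind] = [4, 8, 6]
r2 m[rain→φ0] = [1, 1, 1]
r2 m[ice→φ1] = [19, 17, 14]
r2 m[ice→φ2] = [11, 12, 10]
r2 m[wind→φ0] = [1024, 6528, 5184]
r2 m[wind→φ1] = [2688, 4224, 6480]
r2 m[wind→φ3] = [2688, 11968, 4320]
r2 m[wind→φ4] = [5376, 8976, 5760]
r2 m[wind→φ5] = [5376, 8976, 8640]
r2 m[sprk→φ3] = [1, 1, 1]
r2 m[snow→φ2] = [1, 1, 1]
r3 m[φ0→rain] = [50624, 18880, 75648]
r3 m[φ0→wind] = [21, 11, 10]
r3 m[φ1→ice] = [47088, 53664, 44400]
r3 m[φ1→wind] = [135, 285, 133]
r3 m[φ2→ice] = [19, 17, 14]
r3 m[φ2→snow] = [178, 183, 192]
r3 m[φ3→wind] = [8, 6, 12]
r3 m[φ3→sprk] = [49216, 54880, 41056]
r3 m[φ4→wind] = [4, 8, 9]
r3 m[φ5→wind] = [4, 8, 6]
r3 m[rain→φ0] = [1, 1, 1]
r3 m[ice→φ1] = [19, 17, 14]
r3 m[ice→φ2] = [11, 12, 10]
r3 m[wind→φ0] = [1024, 6528, 5184]
r3 m[wind→φ1] = [2688, 4224, 6480]
r3 m[wind→φ3] = [2688, 11968, 4320]
r3 m[wind→φ4] = [5376, 8976, 5760]
r3 m[wind→φ5] = [5376, 8976, 8640]
r3 m[sprk→φ3] = [1, 1, 1]
r3 m[snow→φ2] = [1, 1, 1]
r4 m[φ0→rain] = [50624, 18880, 75648]
r4 m[φ0→wind] = [21, 11, 10]
r4 m[φ1→ice] = [47088, 53664, 44400]
r4 m[φ1→wind] = [135, 285, 133]
r4 m[φ2→ice] = [19, 17, 14]
r4 m[φ2→snow] = [178, 183, 192]
r4 m[φ3→wind] = [8, 6, 12]
r4 m[φ3→sprk] = [49216, 54880, 41056]
r4 m[φ4→wind] = [4, 8, 9]
r4 m[φ5→wind] = [4, 8, 6]
r4 m[rain→φ0] = [1, 1, 1]
r4 m[ice→φ1] = [19, 17, 14]
r4 m[ice→φ2] = [47088, 53664, 44400]
r4 m[wind→φ0] = [17280, 109440, 86184]
r4 m[wind→φ1] = [2688, 4224, 6480]
r4 m[wind→φ3] = [45360, 200640, 71820]
r4 m[wind→φ4] = [90720, 150480, 95760]
r4 m[wind→φ5] = [90720, 150480, 143640]
r4 m[sprk→φ3] = [1, 1, 1]
r4 m[snow→φ2] = [1, 1, 1]
r5 m[φ0→rain] = [845640, 316584, 1266336]
r5 m[φ0→wind] = [21, 11, 10]
r5 m[φ1→ice] = [47088, 53664, 44400]
r5 m[φ1→wind] = [135, 285, 133]
r5 m[φ2→ice] = [19, 17, 14]
r5 m[φ2→snow] = [782112, 801408, 845040]
r5 m[φ3→wind] = [8, 6, 12]
r5 m[φ3→sprk] = [820560, 919740, 688260]
r5 m[φ4→wind] = [4, 8, 9]
r5 m[φ5→wind] = [4, 8, 6]
r5 m[rain→φ0] = [1, 1, 1]
r5 m[ice→φ1] = [19, 17, 14]
r5 m[ice→φ2] = [47088, 53664, 44400]
r5 m[wind→φ0] = [17280, 109440, 86184]
r5 m[wind→φ1] = [2688, 4224, 6480]
r5 m[wind→φ3] = [45360, 200640, 71820]
r5 m[wind→φ4] = [90720, 150480, 95760]
r5 m[wind→φ5] = [90720, 150480, 143640]
r5 m[sprk→φ3] = [1, 1, 1]
r5 m[snow→φ2] = [1, 1, 1]
r6 m[φ0→rain] = [845640, 316584, 1266336]
r6 m[φ0→wind] = [21, 11, 10]
r6 m[φ1→ice] = [47088, 53664, 44400]
r6 m[φ1→wind] = [135, 285, 133]
r6 m[φ2→ice] = [19, 17, 14]
r6 m[φ2→snow] = [782112, 801408, 845040]
r6 m[φ3→wind] = [8, 6, 12]
r6 m[φ3→sprk] = [820560, 919740, 688260]
r6 m[φ4→wind] = [4, 8, 9]
r6 m[φ5→wind] = [4, 8, 6]
r6 m[rain→φ0] = [1, 1, 1]
r6 m[ice→φ1] = [19, 17, 14]
r6 m[ice→φ2] = [47088, 53664, 44400]
r6 m[wind→φ0] = [17280, 109440, 86184]
r6 m[wind→φ1] = [2688, 4224, 6480]
r6 m[wind→φ3] = [45360, 200640, 71820]
r6 m[wind→φ4] = [90720, 150480, 95760]
r6 m[wind→φ5] = [90720, 150480, 143640]
r6 m[sprk→φ3] = [1, 1, 1]
r6 m[snow→φ2] = [1, 1, 1]
fixed point reached at round 6
b[sprk] = ⊗ incoming = [820560, 919740, 688260]

b[sprk] = [820560, 919740, 688260]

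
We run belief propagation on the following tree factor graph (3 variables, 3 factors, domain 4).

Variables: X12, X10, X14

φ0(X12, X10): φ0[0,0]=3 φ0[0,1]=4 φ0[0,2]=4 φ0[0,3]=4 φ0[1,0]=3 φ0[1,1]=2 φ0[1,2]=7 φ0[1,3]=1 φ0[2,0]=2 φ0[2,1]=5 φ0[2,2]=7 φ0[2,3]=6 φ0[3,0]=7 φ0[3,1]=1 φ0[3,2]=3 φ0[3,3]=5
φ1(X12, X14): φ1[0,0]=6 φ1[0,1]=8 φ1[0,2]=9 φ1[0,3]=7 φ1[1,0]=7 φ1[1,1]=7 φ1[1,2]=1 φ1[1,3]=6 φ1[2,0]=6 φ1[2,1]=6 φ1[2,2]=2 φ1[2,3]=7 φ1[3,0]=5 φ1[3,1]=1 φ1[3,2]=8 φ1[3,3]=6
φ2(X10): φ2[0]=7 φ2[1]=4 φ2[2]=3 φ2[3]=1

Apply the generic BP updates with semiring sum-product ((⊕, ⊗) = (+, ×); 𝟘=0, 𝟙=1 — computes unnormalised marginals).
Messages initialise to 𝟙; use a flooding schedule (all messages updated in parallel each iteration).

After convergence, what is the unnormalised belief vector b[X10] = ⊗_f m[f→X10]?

b[X10] = [2345, 1148, 1422, 367]

init: all messages = 𝟙 over 4 values
r1 m[φ0→X12] = [15, 13, 20, 16]
r1 m[φ0→X10] = [15, 12, 21, 16]
r1 m[φ1→X12] = [30, 21, 21, 20]
r1 m[φ1→X14] = [24, 22, 20, 26]
r1 m[φ2→X10] = [7, 4, 3, 1]
r1 m[X12→φ0] = [1, 1, 1, 1]
r1 m[X12→φ1] = [1, 1, 1, 1]
r1 m[X10→φ0] = [1, 1, 1, 1]
r1 m[X10→φ2] = [1, 1, 1, 1]
r1 m[X14→φ1] = [1, 1, 1, 1]
r2 m[φ0→X12] = [15, 13, 20, 16]
r2 m[φ0→X10] = [15, 12, 21, 16]
r2 m[φ1→X12] = [30, 21, 21, 20]
r2 m[φ1→X14] = [24, 22, 20, 26]
r2 m[φ2→X10] = [7, 4, 3, 1]
r2 m[X12→φ0] = [30, 21, 21, 20]
r2 m[X12→φ1] = [15, 13, 20, 16]
r2 m[X10→φ0] = [7, 4, 3, 1]
r2 m[X10→φ2] = [15, 12, 21, 16]
r2 m[X14→φ1] = [1, 1, 1, 1]
r3 m[φ0→X12] = [53, 51, 61, 67]
r3 m[φ0→X10] = [335, 287, 474, 367]
r3 m[φ1→X12] = [30, 21, 21, 20]
r3 m[φ1→X14] = [381, 347, 316, 419]
r3 m[φ2→X10] = [7, 4, 3, 1]
r3 m[X12→φ0] = [30, 21, 21, 20]
r3 m[X12→φ1] = [15, 13, 20, 16]
r3 m[X10→φ0] = [7, 4, 3, 1]
r3 m[X10→φ2] = [15, 12, 21, 16]
r3 m[X14→φ1] = [1, 1, 1, 1]
r4 m[φ0→X12] = [53, 51, 61, 67]
r4 m[φ0→X10] = [335, 287, 474, 367]
r4 m[φ1→X12] = [30, 21, 21, 20]
r4 m[φ1→X14] = [381, 347, 316, 419]
r4 m[φ2→X10] = [7, 4, 3, 1]
r4 m[X12→φ0] = [30, 21, 21, 20]
r4 m[X12→φ1] = [53, 51, 61, 67]
r4 m[X10→φ0] = [7, 4, 3, 1]
r4 m[X10→φ2] = [335, 287, 474, 367]
r4 m[X14→φ1] = [1, 1, 1, 1]
r5 m[φ0→X12] = [53, 51, 61, 67]
r5 m[φ0→X10] = [335, 287, 474, 367]
r5 m[φ1→X12] = [30, 21, 21, 20]
r5 m[φ1→X14] = [1376, 1214, 1186, 1506]
r5 m[φ2→X10] = [7, 4, 3, 1]
r5 m[X12→φ0] = [30, 21, 21, 20]
r5 m[X12→φ1] = [53, 51, 61, 67]
r5 m[X10→φ0] = [7, 4, 3, 1]
r5 m[X10→φ2] = [335, 287, 474, 367]
r5 m[X14→φ1] = [1, 1, 1, 1]
r6 m[φ0→X12] = [53, 51, 61, 67]
r6 m[φ0→X10] = [335, 287, 474, 367]
r6 m[φ1→X12] = [30, 21, 21, 20]
r6 m[φ1→X14] = [1376, 1214, 1186, 1506]
r6 m[φ2→X10] = [7, 4, 3, 1]
r6 m[X12→φ0] = [30, 21, 21, 20]
r6 m[X12→φ1] = [53, 51, 61, 67]
r6 m[X10→φ0] = [7, 4, 3, 1]
r6 m[X10→φ2] = [335, 287, 474, 367]
r6 m[X14→φ1] = [1, 1, 1, 1]
fixed point reached at round 6
b[X10] = ⊗ incoming = [2345, 1148, 1422, 367]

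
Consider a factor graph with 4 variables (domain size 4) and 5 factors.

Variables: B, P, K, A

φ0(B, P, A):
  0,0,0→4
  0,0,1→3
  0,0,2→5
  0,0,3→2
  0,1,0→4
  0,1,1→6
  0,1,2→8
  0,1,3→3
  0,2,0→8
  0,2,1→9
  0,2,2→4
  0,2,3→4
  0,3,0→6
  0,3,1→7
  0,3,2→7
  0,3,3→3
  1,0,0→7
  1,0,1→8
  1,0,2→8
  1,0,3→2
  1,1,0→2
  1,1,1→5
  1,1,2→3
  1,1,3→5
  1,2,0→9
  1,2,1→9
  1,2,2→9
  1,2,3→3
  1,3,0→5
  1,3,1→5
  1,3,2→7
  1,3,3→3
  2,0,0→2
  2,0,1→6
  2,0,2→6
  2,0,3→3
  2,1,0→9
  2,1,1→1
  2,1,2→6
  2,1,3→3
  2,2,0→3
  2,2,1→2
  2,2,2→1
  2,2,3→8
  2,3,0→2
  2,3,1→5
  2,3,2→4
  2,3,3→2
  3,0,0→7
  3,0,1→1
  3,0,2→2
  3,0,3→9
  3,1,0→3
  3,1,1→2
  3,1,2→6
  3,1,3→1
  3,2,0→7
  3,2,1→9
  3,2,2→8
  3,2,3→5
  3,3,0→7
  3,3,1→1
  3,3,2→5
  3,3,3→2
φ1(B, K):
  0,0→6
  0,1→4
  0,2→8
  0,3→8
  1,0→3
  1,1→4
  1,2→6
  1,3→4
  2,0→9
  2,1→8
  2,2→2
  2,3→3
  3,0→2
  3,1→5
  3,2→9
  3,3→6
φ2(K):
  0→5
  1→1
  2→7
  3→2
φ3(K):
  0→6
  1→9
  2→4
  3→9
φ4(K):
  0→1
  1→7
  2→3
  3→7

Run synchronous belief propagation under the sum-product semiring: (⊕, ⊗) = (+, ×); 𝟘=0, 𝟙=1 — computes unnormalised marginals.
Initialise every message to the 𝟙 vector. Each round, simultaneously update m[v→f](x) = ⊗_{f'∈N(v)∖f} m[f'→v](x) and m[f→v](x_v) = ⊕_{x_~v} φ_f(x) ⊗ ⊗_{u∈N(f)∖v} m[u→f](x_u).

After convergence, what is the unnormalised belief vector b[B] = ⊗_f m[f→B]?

b[B] = [175296, 121500, 83160, 141525]

init: all messages = 𝟙 over 4 values
r1 m[φ0→B] = [83, 90, 63, 75]
r1 m[φ0→P] = [75, 67, 98, 71]
r1 m[φ0→A] = [85, 79, 89, 58]
r1 m[φ1→B] = [26, 17, 22, 22]
r1 m[φ1→K] = [20, 21, 25, 21]
r1 m[φ2→K] = [5, 1, 7, 2]
r1 m[φ3→K] = [6, 9, 4, 9]
r1 m[φ4→K] = [1, 7, 3, 7]
r1 m[B→φ0] = [1, 1, 1, 1]
r1 m[B→φ1] = [1, 1, 1, 1]
r1 m[P→φ0] = [1, 1, 1, 1]
r1 m[K→φ1] = [1, 1, 1, 1]
r1 m[K→φ2] = [1, 1, 1, 1]
r1 m[K→φ3] = [1, 1, 1, 1]
r1 m[K→φ4] = [1, 1, 1, 1]
r1 m[A→φ0] = [1, 1, 1, 1]
r2 m[φ0→B] = [83, 90, 63, 75]
r2 m[φ0→P] = [75, 67, 98, 71]
r2 m[φ0→A] = [85, 79, 89, 58]
r2 m[φ1→B] = [26, 17, 22, 22]
r2 m[φ1→K] = [20, 21, 25, 21]
r2 m[φ2→K] = [5, 1, 7, 2]
r2 m[φ3→K] = [6, 9, 4, 9]
r2 m[φ4→K] = [1, 7, 3, 7]
r2 m[B→φ0] = [26, 17, 22, 22]
r2 m[B→φ1] = [83, 90, 63, 75]
r2 m[P→φ0] = [1, 1, 1, 1]
r2 m[K→φ1] = [30, 63, 84, 126]
r2 m[K→φ2] = [120, 1323, 300, 1323]
r2 m[K→φ3] = [100, 147, 525, 294]
r2 m[K→φ4] = [600, 189, 700, 378]
r2 m[A→φ0] = [1, 1, 1, 1]
r3 m[φ0→B] = [83, 90, 63, 75]
r3 m[φ0→P] = [1581, 1483, 2106, 1554]
r3 m[φ0→A] = [1843, 1703, 1919, 1259]
r3 m[φ1→B] = [2112, 1350, 1320, 1887]
r3 m[φ1→K] = [1485, 1571, 2005, 1663]
r3 m[φ2→K] = [5, 1, 7, 2]
r3 m[φ3→K] = [6, 9, 4, 9]
r3 m[φ4→K] = [1, 7, 3, 7]
r3 m[B→φ0] = [26, 17, 22, 22]
r3 m[B→φ1] = [83, 90, 63, 75]
r3 m[P→φ0] = [1, 1, 1, 1]
r3 m[K→φ1] = [30, 63, 84, 126]
r3 m[K→φ2] = [120, 1323, 300, 1323]
r3 m[K→φ3] = [100, 147, 525, 294]
r3 m[K→φ4] = [600, 189, 700, 378]
r3 m[A→φ0] = [1, 1, 1, 1]
r4 m[φ0→B] = [83, 90, 63, 75]
r4 m[φ0→P] = [1581, 1483, 2106, 1554]
r4 m[φ0→A] = [1843, 1703, 1919, 1259]
r4 m[φ1→B] = [2112, 1350, 1320, 1887]
r4 m[φ1→K] = [1485, 1571, 2005, 1663]
r4 m[φ2→K] = [5, 1, 7, 2]
r4 m[φ3→K] = [6, 9, 4, 9]
r4 m[φ4→K] = [1, 7, 3, 7]
r4 m[B→φ0] = [2112, 1350, 1320, 1887]
r4 m[B→φ1] = [83, 90, 63, 75]
r4 m[P→φ0] = [1, 1, 1, 1]
r4 m[K→φ1] = [30, 63, 84, 126]
r4 m[K→φ2] = [8910, 98973, 24060, 104769]
r4 m[K→φ3] = [7425, 10997, 42105, 23282]
r4 m[K→φ4] = [44550, 14139, 56140, 29934]
r4 m[A→φ0] = [1, 1, 1, 1]
r5 m[φ0→B] = [83, 90, 63, 75]
r5 m[φ0→P] = [121611, 112326, 166503, 121041]
r5 m[φ0→A] = [143922, 132261, 149205, 96093]
r5 m[φ1→B] = [2112, 1350, 1320, 1887]
r5 m[φ1→K] = [1485, 1571, 2005, 1663]
r5 m[φ2→K] = [5, 1, 7, 2]
r5 m[φ3→K] = [6, 9, 4, 9]
r5 m[φ4→K] = [1, 7, 3, 7]
r5 m[B→φ0] = [2112, 1350, 1320, 1887]
r5 m[B→φ1] = [83, 90, 63, 75]
r5 m[P→φ0] = [1, 1, 1, 1]
r5 m[K→φ1] = [30, 63, 84, 126]
r5 m[K→φ2] = [8910, 98973, 24060, 104769]
r5 m[K→φ3] = [7425, 10997, 42105, 23282]
r5 m[K→φ4] = [44550, 14139, 56140, 29934]
r5 m[A→φ0] = [1, 1, 1, 1]
r6 m[φ0→B] = [83, 90, 63, 75]
r6 m[φ0→P] = [121611, 112326, 166503, 121041]
r6 m[φ0→A] = [143922, 132261, 149205, 96093]
r6 m[φ1→B] = [2112, 1350, 1320, 1887]
r6 m[φ1→K] = [1485, 1571, 2005, 1663]
r6 m[φ2→K] = [5, 1, 7, 2]
r6 m[φ3→K] = [6, 9, 4, 9]
r6 m[φ4→K] = [1, 7, 3, 7]
r6 m[B→φ0] = [2112, 1350, 1320, 1887]
r6 m[B→φ1] = [83, 90, 63, 75]
r6 m[P→φ0] = [1, 1, 1, 1]
r6 m[K→φ1] = [30, 63, 84, 126]
r6 m[K→φ2] = [8910, 98973, 24060, 104769]
r6 m[K→φ3] = [7425, 10997, 42105, 23282]
r6 m[K→φ4] = [44550, 14139, 56140, 29934]
r6 m[A→φ0] = [1, 1, 1, 1]
fixed point reached at round 6
b[B] = ⊗ incoming = [175296, 121500, 83160, 141525]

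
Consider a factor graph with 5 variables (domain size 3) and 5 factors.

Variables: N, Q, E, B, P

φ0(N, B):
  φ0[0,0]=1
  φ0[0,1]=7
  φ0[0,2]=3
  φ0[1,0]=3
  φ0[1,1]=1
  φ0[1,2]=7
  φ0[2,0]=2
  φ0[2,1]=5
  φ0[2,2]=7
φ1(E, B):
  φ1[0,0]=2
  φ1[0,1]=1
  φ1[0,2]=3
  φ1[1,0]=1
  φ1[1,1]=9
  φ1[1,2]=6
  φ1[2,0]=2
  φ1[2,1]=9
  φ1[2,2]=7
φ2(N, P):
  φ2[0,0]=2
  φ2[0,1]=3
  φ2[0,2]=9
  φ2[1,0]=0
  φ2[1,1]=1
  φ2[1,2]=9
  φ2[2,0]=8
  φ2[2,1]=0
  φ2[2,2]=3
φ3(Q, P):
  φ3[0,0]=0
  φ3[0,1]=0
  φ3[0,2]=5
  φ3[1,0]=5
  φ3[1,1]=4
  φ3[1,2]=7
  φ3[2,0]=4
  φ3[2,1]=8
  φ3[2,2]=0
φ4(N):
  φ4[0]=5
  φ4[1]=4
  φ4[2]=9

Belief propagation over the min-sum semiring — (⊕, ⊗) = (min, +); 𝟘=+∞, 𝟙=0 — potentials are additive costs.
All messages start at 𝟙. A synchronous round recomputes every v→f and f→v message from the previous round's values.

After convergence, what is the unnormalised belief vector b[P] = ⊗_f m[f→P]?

init: all messages = 𝟙 over 3 values
r1 m[φ0→N] = [1, 1, 2]
r1 m[φ0→B] = [1, 1, 3]
r1 m[φ1→E] = [1, 1, 2]
r1 m[φ1→B] = [1, 1, 3]
r1 m[φ2→N] = [2, 0, 0]
r1 m[φ2→P] = [0, 0, 3]
r1 m[φ3→Q] = [0, 4, 0]
r1 m[φ3→P] = [0, 0, 0]
r1 m[φ4→N] = [5, 4, 9]
r1 m[N→φ0] = [0, 0, 0]
r1 m[N→φ2] = [0, 0, 0]
r1 m[N→φ4] = [0, 0, 0]
r1 m[Q→φ3] = [0, 0, 0]
r1 m[E→φ1] = [0, 0, 0]
r1 m[B→φ0] = [0, 0, 0]
r1 m[B→φ1] = [0, 0, 0]
r1 m[P→φ2] = [0, 0, 0]
r1 m[P→φ3] = [0, 0, 0]
r2 m[φ0→N] = [1, 1, 2]
r2 m[φ0→B] = [1, 1, 3]
r2 m[φ1→E] = [1, 1, 2]
r2 m[φ1→B] = [1, 1, 3]
r2 m[φ2→N] = [2, 0, 0]
r2 m[φ2→P] = [0, 0, 3]
r2 m[φ3→Q] = [0, 4, 0]
r2 m[φ3→P] = [0, 0, 0]
r2 m[φ4→N] = [5, 4, 9]
r2 m[N→φ0] = [7, 4, 9]
r2 m[N→φ2] = [6, 5, 11]
r2 m[N→φ4] = [3, 1, 2]
r2 m[Q→φ3] = [0, 0, 0]
r2 m[E→φ1] = [0, 0, 0]
r2 m[B→φ0] = [1, 1, 3]
r2 m[B→φ1] = [1, 1, 3]
r2 m[P→φ2] = [0, 0, 0]
r2 m[P→φ3] = [0, 0, 3]
r3 m[φ0→N] = [2, 2, 3]
r3 m[φ0→B] = [7, 5, 10]
r3 m[φ1→E] = [2, 2, 3]
r3 m[φ1→B] = [1, 1, 3]
r3 m[φ2→N] = [2, 0, 0]
r3 m[φ2→P] = [5, 6, 14]
r3 m[φ3→Q] = [0, 4, 3]
r3 m[φ3→P] = [0, 0, 0]
r3 m[φ4→N] = [5, 4, 9]
r3 m[N→φ0] = [7, 4, 9]
r3 m[N→φ2] = [6, 5, 11]
r3 m[N→φ4] = [3, 1, 2]
r3 m[Q→φ3] = [0, 0, 0]
r3 m[E→φ1] = [0, 0, 0]
r3 m[B→φ0] = [1, 1, 3]
r3 m[B→φ1] = [1, 1, 3]
r3 m[P→φ2] = [0, 0, 0]
r3 m[P→φ3] = [0, 0, 3]
r4 m[φ0→N] = [2, 2, 3]
r4 m[φ0→B] = [7, 5, 10]
r4 m[φ1→E] = [2, 2, 3]
r4 m[φ1→B] = [1, 1, 3]
r4 m[φ2→N] = [2, 0, 0]
r4 m[φ2→P] = [5, 6, 14]
r4 m[φ3→Q] = [0, 4, 3]
r4 m[φ3→P] = [0, 0, 0]
r4 m[φ4→N] = [5, 4, 9]
r4 m[N→φ0] = [7, 4, 9]
r4 m[N→φ2] = [7, 6, 12]
r4 m[N→φ4] = [4, 2, 3]
r4 m[Q→φ3] = [0, 0, 0]
r4 m[E→φ1] = [0, 0, 0]
r4 m[B→φ0] = [1, 1, 3]
r4 m[B→φ1] = [7, 5, 10]
r4 m[P→φ2] = [0, 0, 0]
r4 m[P→φ3] = [5, 6, 14]
r5 m[φ0→N] = [2, 2, 3]
r5 m[φ0→B] = [7, 5, 10]
r5 m[φ1→E] = [6, 8, 9]
r5 m[φ1→B] = [1, 1, 3]
r5 m[φ2→N] = [2, 0, 0]
r5 m[φ2→P] = [6, 7, 15]
r5 m[φ3→Q] = [5, 10, 9]
r5 m[φ3→P] = [0, 0, 0]
r5 m[φ4→N] = [5, 4, 9]
r5 m[N→φ0] = [7, 4, 9]
r5 m[N→φ2] = [7, 6, 12]
r5 m[N→φ4] = [4, 2, 3]
r5 m[Q→φ3] = [0, 0, 0]
r5 m[E→φ1] = [0, 0, 0]
r5 m[B→φ0] = [1, 1, 3]
r5 m[B→φ1] = [7, 5, 10]
r5 m[P→φ2] = [0, 0, 0]
r5 m[P→φ3] = [5, 6, 14]
r6 m[φ0→N] = [2, 2, 3]
r6 m[φ0→B] = [7, 5, 10]
r6 m[φ1→E] = [6, 8, 9]
r6 m[φ1→B] = [1, 1, 3]
r6 m[φ2→N] = [2, 0, 0]
r6 m[φ2→P] = [6, 7, 15]
r6 m[φ3→Q] = [5, 10, 9]
r6 m[φ3→P] = [0, 0, 0]
r6 m[φ4→N] = [5, 4, 9]
r6 m[N→φ0] = [7, 4, 9]
r6 m[N→φ2] = [7, 6, 12]
r6 m[N→φ4] = [4, 2, 3]
r6 m[Q→φ3] = [0, 0, 0]
r6 m[E→φ1] = [0, 0, 0]
r6 m[B→φ0] = [1, 1, 3]
r6 m[B→φ1] = [7, 5, 10]
r6 m[P→φ2] = [0, 0, 0]
r6 m[P→φ3] = [6, 7, 15]
r7 m[φ0→N] = [2, 2, 3]
r7 m[φ0→B] = [7, 5, 10]
r7 m[φ1→E] = [6, 8, 9]
r7 m[φ1→B] = [1, 1, 3]
r7 m[φ2→N] = [2, 0, 0]
r7 m[φ2→P] = [6, 7, 15]
r7 m[φ3→Q] = [6, 11, 10]
r7 m[φ3→P] = [0, 0, 0]
r7 m[φ4→N] = [5, 4, 9]
r7 m[N→φ0] = [7, 4, 9]
r7 m[N→φ2] = [7, 6, 12]
r7 m[N→φ4] = [4, 2, 3]
r7 m[Q→φ3] = [0, 0, 0]
r7 m[E→φ1] = [0, 0, 0]
r7 m[B→φ0] = [1, 1, 3]
r7 m[B→φ1] = [7, 5, 10]
r7 m[P→φ2] = [0, 0, 0]
r7 m[P→φ3] = [6, 7, 15]
r8 m[φ0→N] = [2, 2, 3]
r8 m[φ0→B] = [7, 5, 10]
r8 m[φ1→E] = [6, 8, 9]
r8 m[φ1→B] = [1, 1, 3]
r8 m[φ2→N] = [2, 0, 0]
r8 m[φ2→P] = [6, 7, 15]
r8 m[φ3→Q] = [6, 11, 10]
r8 m[φ3→P] = [0, 0, 0]
r8 m[φ4→N] = [5, 4, 9]
r8 m[N→φ0] = [7, 4, 9]
r8 m[N→φ2] = [7, 6, 12]
r8 m[N→φ4] = [4, 2, 3]
r8 m[Q→φ3] = [0, 0, 0]
r8 m[E→φ1] = [0, 0, 0]
r8 m[B→φ0] = [1, 1, 3]
r8 m[B→φ1] = [7, 5, 10]
r8 m[P→φ2] = [0, 0, 0]
r8 m[P→φ3] = [6, 7, 15]
fixed point reached at round 8
b[P] = ⊗ incoming = [6, 7, 15]

b[P] = [6, 7, 15]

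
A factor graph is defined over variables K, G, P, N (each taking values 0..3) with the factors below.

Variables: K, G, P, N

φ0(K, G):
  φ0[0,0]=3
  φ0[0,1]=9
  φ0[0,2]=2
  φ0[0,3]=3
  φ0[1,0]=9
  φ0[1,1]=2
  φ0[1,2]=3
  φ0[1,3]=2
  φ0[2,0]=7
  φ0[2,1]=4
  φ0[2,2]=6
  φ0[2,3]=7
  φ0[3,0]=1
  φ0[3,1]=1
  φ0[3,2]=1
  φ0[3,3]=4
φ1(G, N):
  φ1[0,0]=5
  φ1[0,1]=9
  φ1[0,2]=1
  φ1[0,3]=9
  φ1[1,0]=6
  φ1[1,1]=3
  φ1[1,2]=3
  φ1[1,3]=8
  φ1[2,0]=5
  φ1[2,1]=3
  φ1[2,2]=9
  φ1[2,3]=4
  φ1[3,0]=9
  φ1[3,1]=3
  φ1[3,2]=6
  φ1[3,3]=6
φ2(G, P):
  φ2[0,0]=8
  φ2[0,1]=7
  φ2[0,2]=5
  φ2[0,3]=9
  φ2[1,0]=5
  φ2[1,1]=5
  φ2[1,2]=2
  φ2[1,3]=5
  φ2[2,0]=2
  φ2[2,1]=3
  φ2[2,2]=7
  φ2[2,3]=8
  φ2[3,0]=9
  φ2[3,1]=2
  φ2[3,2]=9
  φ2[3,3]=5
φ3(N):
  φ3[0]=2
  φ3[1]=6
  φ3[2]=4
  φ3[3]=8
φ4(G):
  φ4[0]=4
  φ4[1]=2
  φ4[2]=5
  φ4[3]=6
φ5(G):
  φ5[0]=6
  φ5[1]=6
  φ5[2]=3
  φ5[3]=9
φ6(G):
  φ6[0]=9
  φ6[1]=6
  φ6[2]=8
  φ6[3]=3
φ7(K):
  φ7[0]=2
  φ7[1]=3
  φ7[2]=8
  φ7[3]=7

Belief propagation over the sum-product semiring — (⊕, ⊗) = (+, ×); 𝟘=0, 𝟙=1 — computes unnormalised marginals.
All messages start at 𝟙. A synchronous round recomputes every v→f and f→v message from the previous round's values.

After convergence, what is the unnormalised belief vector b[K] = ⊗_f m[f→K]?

init: all messages = 𝟙 over 4 values
r1 m[φ0→K] = [17, 16, 24, 7]
r1 m[φ0→G] = [20, 16, 12, 16]
r1 m[φ1→G] = [24, 20, 21, 24]
r1 m[φ1→N] = [25, 18, 19, 27]
r1 m[φ2→G] = [29, 17, 20, 25]
r1 m[φ2→P] = [24, 17, 23, 27]
r1 m[φ3→N] = [2, 6, 4, 8]
r1 m[φ4→G] = [4, 2, 5, 6]
r1 m[φ5→G] = [6, 6, 3, 9]
r1 m[φ6→G] = [9, 6, 8, 3]
r1 m[φ7→K] = [2, 3, 8, 7]
r1 m[K→φ0] = [1, 1, 1, 1]
r1 m[K→φ7] = [1, 1, 1, 1]
r1 m[G→φ0] = [1, 1, 1, 1]
r1 m[G→φ1] = [1, 1, 1, 1]
r1 m[G→φ2] = [1, 1, 1, 1]
r1 m[G→φ4] = [1, 1, 1, 1]
r1 m[G→φ5] = [1, 1, 1, 1]
r1 m[G→φ6] = [1, 1, 1, 1]
r1 m[P→φ2] = [1, 1, 1, 1]
r1 m[N→φ1] = [1, 1, 1, 1]
r1 m[N→φ3] = [1, 1, 1, 1]
r2 m[φ0→K] = [17, 16, 24, 7]
r2 m[φ0→G] = [20, 16, 12, 16]
r2 m[φ1→G] = [24, 20, 21, 24]
r2 m[φ1→N] = [25, 18, 19, 27]
r2 m[φ2→G] = [29, 17, 20, 25]
r2 m[φ2→P] = [24, 17, 23, 27]
r2 m[φ3→N] = [2, 6, 4, 8]
r2 m[φ4→G] = [4, 2, 5, 6]
r2 m[φ5→G] = [6, 6, 3, 9]
r2 m[φ6→G] = [9, 6, 8, 3]
r2 m[φ7→K] = [2, 3, 8, 7]
r2 m[K→φ0] = [2, 3, 8, 7]
r2 m[K→φ7] = [17, 16, 24, 7]
r2 m[G→φ0] = [150336, 24480, 50400, 97200]
r2 m[G→φ1] = [125280, 19584, 28800, 64800]
r2 m[G→φ2] = [103680, 23040, 30240, 62208]
r2 m[G→φ4] = [751680, 195840, 120960, 259200]
r2 m[G→φ5] = [501120, 65280, 201600, 172800]
r2 m[G→φ6] = [334080, 65280, 75600, 518400]
r2 m[P→φ2] = [1, 1, 1, 1]
r2 m[N→φ1] = [2, 6, 4, 8]
r2 m[N→φ3] = [25, 18, 19, 27]
r3 m[φ0→K] = [1063728, 1747584, 2133072, 614016]
r3 m[φ0→G] = [96, 63, 68, 96]
r3 m[φ1→G] = [140, 106, 96, 108]
r3 m[φ1→N] = [1471104, 1467072, 832032, 1788192]
r3 m[φ2→G] = [29, 17, 20, 25]
r3 m[φ2→P] = [1564992, 1056096, 1336032, 1601280]
r3 m[φ3→N] = [2, 6, 4, 8]
r3 m[φ4→G] = [4, 2, 5, 6]
r3 m[φ5→G] = [6, 6, 3, 9]
r3 m[φ6→G] = [9, 6, 8, 3]
r3 m[φ7→K] = [2, 3, 8, 7]
r3 m[K→φ0] = [2, 3, 8, 7]
r3 m[K→φ7] = [17, 16, 24, 7]
r3 m[G→φ0] = [150336, 24480, 50400, 97200]
r3 m[G→φ1] = [125280, 19584, 28800, 64800]
r3 m[G→φ2] = [103680, 23040, 30240, 62208]
r3 m[G→φ4] = [751680, 195840, 120960, 259200]
r3 m[G→φ5] = [501120, 65280, 201600, 172800]
r3 m[G→φ6] = [334080, 65280, 75600, 518400]
r3 m[P→φ2] = [1, 1, 1, 1]
r3 m[N→φ1] = [2, 6, 4, 8]
r3 m[N→φ3] = [25, 18, 19, 27]
r4 m[φ0→K] = [1063728, 1747584, 2133072, 614016]
r4 m[φ0→G] = [96, 63, 68, 96]
r4 m[φ1→G] = [140, 106, 96, 108]
r4 m[φ1→N] = [1471104, 1467072, 832032, 1788192]
r4 m[φ2→G] = [29, 17, 20, 25]
r4 m[φ2→P] = [1564992, 1056096, 1336032, 1601280]
r4 m[φ3→N] = [2, 6, 4, 8]
r4 m[φ4→G] = [4, 2, 5, 6]
r4 m[φ5→G] = [6, 6, 3, 9]
r4 m[φ6→G] = [9, 6, 8, 3]
r4 m[φ7→K] = [2, 3, 8, 7]
r4 m[K→φ0] = [2, 3, 8, 7]
r4 m[K→φ7] = [1063728, 1747584, 2133072, 614016]
r4 m[G→φ0] = [876960, 129744, 230400, 437400]
r4 m[G→φ1] = [601344, 77112, 163200, 388800]
r4 m[G→φ2] = [2903040, 480816, 783360, 1679616]
r4 m[G→φ4] = [21047040, 4086936, 3133440, 6998400]
r4 m[G→φ5] = [14031360, 1362312, 5222400, 4665600]
r4 m[G→φ6] = [9354240, 1362312, 1958400, 13996800]
r4 m[P→φ2] = [1, 1, 1, 1]
r4 m[N→φ1] = [2, 6, 4, 8]
r4 m[N→φ3] = [1471104, 1467072, 832032, 1788192]
r5 m[φ0→K] = [5571576, 9718128, 11101896, 2986704]
r5 m[φ0→G] = [96, 63, 68, 96]
r5 m[φ1→G] = [140, 106, 96, 108]
r5 m[φ1→N] = [7784592, 7299432, 4634280, 9014592]
r5 m[φ2→G] = [29, 17, 20, 25]
r5 m[φ2→P] = [42311664, 28434672, 36076896, 43196400]
r5 m[φ3→N] = [2, 6, 4, 8]
r5 m[φ4→G] = [4, 2, 5, 6]
r5 m[φ5→G] = [6, 6, 3, 9]
r5 m[φ6→G] = [9, 6, 8, 3]
r5 m[φ7→K] = [2, 3, 8, 7]
r5 m[K→φ0] = [2, 3, 8, 7]
r5 m[K→φ7] = [1063728, 1747584, 2133072, 614016]
r5 m[G→φ0] = [876960, 129744, 230400, 437400]
r5 m[G→φ1] = [601344, 77112, 163200, 388800]
r5 m[G→φ2] = [2903040, 480816, 783360, 1679616]
r5 m[G→φ4] = [21047040, 4086936, 3133440, 6998400]
r5 m[G→φ5] = [14031360, 1362312, 5222400, 4665600]
r5 m[G→φ6] = [9354240, 1362312, 1958400, 13996800]
r5 m[P→φ2] = [1, 1, 1, 1]
r5 m[N→φ1] = [2, 6, 4, 8]
r5 m[N→φ3] = [1471104, 1467072, 832032, 1788192]
r6 m[φ0→K] = [5571576, 9718128, 11101896, 2986704]
r6 m[φ0→G] = [96, 63, 68, 96]
r6 m[φ1→G] = [140, 106, 96, 108]
r6 m[φ1→N] = [7784592, 7299432, 4634280, 9014592]
r6 m[φ2→G] = [29, 17, 20, 25]
r6 m[φ2→P] = [42311664, 28434672, 36076896, 43196400]
r6 m[φ3→N] = [2, 6, 4, 8]
r6 m[φ4→G] = [4, 2, 5, 6]
r6 m[φ5→G] = [6, 6, 3, 9]
r6 m[φ6→G] = [9, 6, 8, 3]
r6 m[φ7→K] = [2, 3, 8, 7]
r6 m[K→φ0] = [2, 3, 8, 7]
r6 m[K→φ7] = [5571576, 9718128, 11101896, 2986704]
r6 m[G→φ0] = [876960, 129744, 230400, 437400]
r6 m[G→φ1] = [601344, 77112, 163200, 388800]
r6 m[G→φ2] = [2903040, 480816, 783360, 1679616]
r6 m[G→φ4] = [21047040, 4086936, 3133440, 6998400]
r6 m[G→φ5] = [14031360, 1362312, 5222400, 4665600]
r6 m[G→φ6] = [9354240, 1362312, 1958400, 13996800]
r6 m[P→φ2] = [1, 1, 1, 1]
r6 m[N→φ1] = [2, 6, 4, 8]
r6 m[N→φ3] = [7784592, 7299432, 4634280, 9014592]
r7 m[φ0→K] = [5571576, 9718128, 11101896, 2986704]
r7 m[φ0→G] = [96, 63, 68, 96]
r7 m[φ1→G] = [140, 106, 96, 108]
r7 m[φ1→N] = [7784592, 7299432, 4634280, 9014592]
r7 m[φ2→G] = [29, 17, 20, 25]
r7 m[φ2→P] = [42311664, 28434672, 36076896, 43196400]
r7 m[φ3→N] = [2, 6, 4, 8]
r7 m[φ4→G] = [4, 2, 5, 6]
r7 m[φ5→G] = [6, 6, 3, 9]
r7 m[φ6→G] = [9, 6, 8, 3]
r7 m[φ7→K] = [2, 3, 8, 7]
r7 m[K→φ0] = [2, 3, 8, 7]
r7 m[K→φ7] = [5571576, 9718128, 11101896, 2986704]
r7 m[G→φ0] = [876960, 129744, 230400, 437400]
r7 m[G→φ1] = [601344, 77112, 163200, 388800]
r7 m[G→φ2] = [2903040, 480816, 783360, 1679616]
r7 m[G→φ4] = [21047040, 4086936, 3133440, 6998400]
r7 m[G→φ5] = [14031360, 1362312, 5222400, 4665600]
r7 m[G→φ6] = [9354240, 1362312, 1958400, 13996800]
r7 m[P→φ2] = [1, 1, 1, 1]
r7 m[N→φ1] = [2, 6, 4, 8]
r7 m[N→φ3] = [7784592, 7299432, 4634280, 9014592]
fixed point reached at round 7
b[K] = ⊗ incoming = [11143152, 29154384, 88815168, 20906928]

b[K] = [11143152, 29154384, 88815168, 20906928]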